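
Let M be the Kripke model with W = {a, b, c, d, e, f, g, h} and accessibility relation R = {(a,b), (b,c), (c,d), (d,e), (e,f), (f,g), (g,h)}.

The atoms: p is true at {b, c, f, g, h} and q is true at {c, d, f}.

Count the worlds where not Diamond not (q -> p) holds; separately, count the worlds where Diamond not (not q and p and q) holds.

For not Diamond not (q -> p):
a: Diamond not (q -> p) is F. ✓
b: Diamond not (q -> p) is F. ✓
c: Diamond not (q -> p) is T. ✗
d: Diamond not (q -> p) is F. ✓
e: Diamond not (q -> p) is F. ✓
f: Diamond not (q -> p) is F. ✓
g: Diamond not (q -> p) is F. ✓
h: Diamond not (q -> p) is F. ✓
— 7 worlds.
For Diamond not (not q and p and q):
a: successors {b}; not (not q and p and q) there: b:T. ✓
b: successors {c}; not (not q and p and q) there: c:T. ✓
c: successors {d}; not (not q and p and q) there: d:T. ✓
d: successors {e}; not (not q and p and q) there: e:T. ✓
e: successors {f}; not (not q and p and q) there: f:T. ✓
f: successors {g}; not (not q and p and q) there: g:T. ✓
g: successors {h}; not (not q and p and q) there: h:T. ✓
h: no successors, so Diamond not (not q and p and q) fails. ✗
— 7 worlds.

7 and 7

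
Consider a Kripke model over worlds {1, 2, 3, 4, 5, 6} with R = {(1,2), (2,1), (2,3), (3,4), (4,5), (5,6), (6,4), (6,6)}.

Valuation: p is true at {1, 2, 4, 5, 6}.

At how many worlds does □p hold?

5

1: successors {2}; p there: 2:T. ✓
2: successors {1, 3}; p there: 1:T, 3:F. ✗
3: successors {4}; p there: 4:T. ✓
4: successors {5}; p there: 5:T. ✓
5: successors {6}; p there: 6:T. ✓
6: successors {4, 6}; p there: 4:T, 6:T. ✓
Satisfying worlds: {1, 3, 4, 5, 6}.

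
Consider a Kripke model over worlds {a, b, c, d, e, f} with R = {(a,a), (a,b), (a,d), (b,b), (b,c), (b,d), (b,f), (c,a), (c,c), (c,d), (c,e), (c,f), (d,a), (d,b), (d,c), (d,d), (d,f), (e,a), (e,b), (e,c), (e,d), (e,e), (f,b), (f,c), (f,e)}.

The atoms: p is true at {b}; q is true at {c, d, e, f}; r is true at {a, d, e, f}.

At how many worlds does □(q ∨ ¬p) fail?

a: successors {a, b, d}; q ∨ ¬p there: a:T, b:F, d:T. ✗
b: successors {b, c, d, f}; q ∨ ¬p there: b:F, c:T, d:T, f:T. ✗
c: successors {a, c, d, e, f}; q ∨ ¬p there: a:T, c:T, d:T, e:T, f:T. ✓
d: successors {a, b, c, d, f}; q ∨ ¬p there: a:T, b:F, c:T, d:T, f:T. ✗
e: successors {a, b, c, d, e}; q ∨ ¬p there: a:T, b:F, c:T, d:T, e:T. ✗
f: successors {b, c, e}; q ∨ ¬p there: b:F, c:T, e:T. ✗
Satisfying worlds: {c}.
So □(q ∨ ¬p) fails at the other 5 worlds.

5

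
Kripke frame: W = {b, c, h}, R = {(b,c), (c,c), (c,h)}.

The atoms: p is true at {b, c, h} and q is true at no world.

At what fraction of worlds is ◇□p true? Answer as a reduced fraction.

b: successors {c}; □p there: c:T. ✓
c: successors {c, h}; □p there: c:T, h:T. ✓
h: no successors, so ◇□p fails. ✗
That's 2 of 3 worlds, so 2/3.

2/3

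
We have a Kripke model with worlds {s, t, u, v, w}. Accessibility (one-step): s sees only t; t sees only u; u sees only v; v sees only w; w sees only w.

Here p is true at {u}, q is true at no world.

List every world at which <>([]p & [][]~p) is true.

s: successors {t}; []p & [][]~p there: t:T. ✓
t: successors {u}; []p & [][]~p there: u:F. ✗
u: successors {v}; []p & [][]~p there: v:F. ✗
v: successors {w}; []p & [][]~p there: w:F. ✗
w: successors {w}; []p & [][]~p there: w:F. ✗

{s}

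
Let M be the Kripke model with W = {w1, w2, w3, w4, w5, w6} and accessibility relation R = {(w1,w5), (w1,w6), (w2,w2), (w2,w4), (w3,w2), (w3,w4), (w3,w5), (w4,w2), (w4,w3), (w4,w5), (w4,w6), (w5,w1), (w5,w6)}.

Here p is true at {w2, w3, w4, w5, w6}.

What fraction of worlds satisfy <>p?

w1: successors {w5, w6}; p there: w5:T, w6:T. ✓
w2: successors {w2, w4}; p there: w2:T, w4:T. ✓
w3: successors {w2, w4, w5}; p there: w2:T, w4:T, w5:T. ✓
w4: successors {w2, w3, w5, w6}; p there: w2:T, w3:T, w5:T, w6:T. ✓
w5: successors {w1, w6}; p there: w1:F, w6:T. ✓
w6: no successors, so <>p fails. ✗
That's 5 of 6 worlds, so 5/6.

5/6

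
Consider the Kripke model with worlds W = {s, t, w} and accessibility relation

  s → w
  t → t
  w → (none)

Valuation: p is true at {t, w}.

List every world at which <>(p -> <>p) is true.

{t}

s: successors {w}; p -> <>p there: w:F. ✗
t: successors {t}; p -> <>p there: t:T. ✓
w: no successors, so <>(p -> <>p) fails. ✗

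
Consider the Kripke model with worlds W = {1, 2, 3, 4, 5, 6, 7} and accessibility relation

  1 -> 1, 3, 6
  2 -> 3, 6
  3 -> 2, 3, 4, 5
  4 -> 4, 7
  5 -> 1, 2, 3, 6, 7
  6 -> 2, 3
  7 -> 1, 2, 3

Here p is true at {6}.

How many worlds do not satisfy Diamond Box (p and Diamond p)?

1: successors {1, 3, 6}; Box (p and Diamond p) there: 1:F, 3:F, 6:F. ✗
2: successors {3, 6}; Box (p and Diamond p) there: 3:F, 6:F. ✗
3: successors {2, 3, 4, 5}; Box (p and Diamond p) there: 2:F, 3:F, 4:F, 5:F. ✗
4: successors {4, 7}; Box (p and Diamond p) there: 4:F, 7:F. ✗
5: successors {1, 2, 3, 6, 7}; Box (p and Diamond p) there: 1:F, 2:F, 3:F, 6:F, 7:F. ✗
6: successors {2, 3}; Box (p and Diamond p) there: 2:F, 3:F. ✗
7: successors {1, 2, 3}; Box (p and Diamond p) there: 1:F, 2:F, 3:F. ✗
Satisfying worlds: ∅.
So Diamond Box (p and Diamond p) fails at the other 7 worlds.

7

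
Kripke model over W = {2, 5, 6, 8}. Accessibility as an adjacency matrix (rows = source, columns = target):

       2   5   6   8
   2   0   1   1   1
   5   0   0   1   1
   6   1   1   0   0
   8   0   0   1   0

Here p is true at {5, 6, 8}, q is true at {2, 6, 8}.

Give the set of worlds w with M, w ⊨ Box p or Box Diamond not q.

{2, 5, 8}

2: Box p is T, Box Diamond not q is F. ✓
5: Box p is T, Box Diamond not q is F. ✓
6: Box p is F, Box Diamond not q is F. ✗
8: Box p is T, Box Diamond not q is T. ✓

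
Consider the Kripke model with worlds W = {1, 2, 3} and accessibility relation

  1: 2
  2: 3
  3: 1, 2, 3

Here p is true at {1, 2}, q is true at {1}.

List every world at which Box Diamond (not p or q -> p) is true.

1: successors {2}; Diamond (not p or q -> p) there: 2:F. ✗
2: successors {3}; Diamond (not p or q -> p) there: 3:T. ✓
3: successors {1, 2, 3}; Diamond (not p or q -> p) there: 1:T, 2:F, 3:T. ✗

{2}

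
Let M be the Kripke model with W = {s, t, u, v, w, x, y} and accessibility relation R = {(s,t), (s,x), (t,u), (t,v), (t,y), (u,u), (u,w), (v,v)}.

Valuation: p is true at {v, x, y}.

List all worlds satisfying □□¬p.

s: successors {t, x}; □¬p there: t:F, x:T. ✗
t: successors {u, v, y}; □¬p there: u:T, v:F, y:T. ✗
u: successors {u, w}; □¬p there: u:T, w:T. ✓
v: successors {v}; □¬p there: v:F. ✗
w: no successors, so □□¬p holds vacuously. ✓
x: no successors, so □□¬p holds vacuously. ✓
y: no successors, so □□¬p holds vacuously. ✓

{u, w, x, y}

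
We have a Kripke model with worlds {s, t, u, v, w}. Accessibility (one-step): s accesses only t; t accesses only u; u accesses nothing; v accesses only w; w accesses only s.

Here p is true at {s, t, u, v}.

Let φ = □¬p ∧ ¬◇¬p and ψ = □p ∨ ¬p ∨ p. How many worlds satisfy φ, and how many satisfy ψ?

1 and 5

For □¬p ∧ ¬◇¬p:
s: □¬p is F, ¬◇¬p is T. ✗
t: □¬p is F, ¬◇¬p is T. ✗
u: □¬p is T, ¬◇¬p is T. ✓
v: □¬p is T, ¬◇¬p is F. ✗
w: □¬p is F, ¬◇¬p is T. ✗
— 1 world.
For □p ∨ ¬p ∨ p:
s: □p ∨ ¬p is T, p is T. ✓
t: □p ∨ ¬p is T, p is T. ✓
u: □p ∨ ¬p is T, p is T. ✓
v: □p ∨ ¬p is F, p is T. ✓
w: □p ∨ ¬p is T, p is F. ✓
— 5 worlds.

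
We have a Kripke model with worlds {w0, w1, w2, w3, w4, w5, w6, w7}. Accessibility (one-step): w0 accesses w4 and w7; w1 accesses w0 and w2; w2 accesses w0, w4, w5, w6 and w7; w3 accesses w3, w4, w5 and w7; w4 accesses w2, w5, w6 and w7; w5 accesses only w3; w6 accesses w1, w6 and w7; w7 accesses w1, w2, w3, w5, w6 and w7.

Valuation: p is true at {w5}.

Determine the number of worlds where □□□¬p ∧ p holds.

0

w0: □□□¬p is F, p is F. ✗
w1: □□□¬p is F, p is F. ✗
w2: □□□¬p is F, p is F. ✗
w3: □□□¬p is F, p is F. ✗
w4: □□□¬p is F, p is F. ✗
w5: □□□¬p is F, p is T. ✗
w6: □□□¬p is F, p is F. ✗
w7: □□□¬p is F, p is F. ✗
Satisfying worlds: ∅.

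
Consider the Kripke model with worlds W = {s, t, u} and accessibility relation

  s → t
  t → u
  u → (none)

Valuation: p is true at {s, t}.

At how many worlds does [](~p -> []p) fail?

0

s: successors {t}; ~p -> []p there: t:T. ✓
t: successors {u}; ~p -> []p there: u:T. ✓
u: no successors, so [](~p -> []p) holds vacuously. ✓
Satisfying worlds: {s, t, u}.
So [](~p -> []p) fails at the other 0 worlds.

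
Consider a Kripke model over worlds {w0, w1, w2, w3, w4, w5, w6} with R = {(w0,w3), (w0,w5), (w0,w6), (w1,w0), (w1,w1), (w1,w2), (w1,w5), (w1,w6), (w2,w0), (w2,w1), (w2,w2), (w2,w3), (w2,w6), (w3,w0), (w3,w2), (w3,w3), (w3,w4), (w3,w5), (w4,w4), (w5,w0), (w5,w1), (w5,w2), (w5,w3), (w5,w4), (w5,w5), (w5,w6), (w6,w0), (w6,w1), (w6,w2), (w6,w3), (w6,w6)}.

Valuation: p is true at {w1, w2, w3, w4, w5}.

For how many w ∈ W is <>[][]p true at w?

3

w0: successors {w3, w5, w6}; [][]p there: w3:F, w5:F, w6:F. ✗
w1: successors {w0, w1, w2, w5, w6}; [][]p there: w0:F, w1:F, w2:F, w5:F, w6:F. ✗
w2: successors {w0, w1, w2, w3, w6}; [][]p there: w0:F, w1:F, w2:F, w3:F, w6:F. ✗
w3: successors {w0, w2, w3, w4, w5}; [][]p there: w0:F, w2:F, w3:F, w4:T, w5:F. ✓
w4: successors {w4}; [][]p there: w4:T. ✓
w5: successors {w0, w1, w2, w3, w4, w5, w6}; [][]p there: w0:F, w1:F, w2:F, w3:F, w4:T, w5:F, w6:F. ✓
w6: successors {w0, w1, w2, w3, w6}; [][]p there: w0:F, w1:F, w2:F, w3:F, w6:F. ✗
Satisfying worlds: {w3, w4, w5}.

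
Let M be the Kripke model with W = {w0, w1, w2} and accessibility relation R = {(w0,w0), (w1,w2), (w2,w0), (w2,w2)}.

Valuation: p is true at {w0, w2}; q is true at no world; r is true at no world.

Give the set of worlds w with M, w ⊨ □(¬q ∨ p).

w0: successors {w0}; ¬q ∨ p there: w0:T. ✓
w1: successors {w2}; ¬q ∨ p there: w2:T. ✓
w2: successors {w0, w2}; ¬q ∨ p there: w0:T, w2:T. ✓

{w0, w1, w2}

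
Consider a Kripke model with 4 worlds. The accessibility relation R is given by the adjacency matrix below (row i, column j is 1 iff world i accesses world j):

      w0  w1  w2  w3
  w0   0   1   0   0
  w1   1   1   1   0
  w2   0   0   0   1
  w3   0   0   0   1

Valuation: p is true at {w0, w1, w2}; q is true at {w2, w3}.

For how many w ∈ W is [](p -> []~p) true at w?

2

w0: successors {w1}; p -> []~p there: w1:F. ✗
w1: successors {w0, w1, w2}; p -> []~p there: w0:F, w1:F, w2:T. ✗
w2: successors {w3}; p -> []~p there: w3:T. ✓
w3: successors {w3}; p -> []~p there: w3:T. ✓
Satisfying worlds: {w2, w3}.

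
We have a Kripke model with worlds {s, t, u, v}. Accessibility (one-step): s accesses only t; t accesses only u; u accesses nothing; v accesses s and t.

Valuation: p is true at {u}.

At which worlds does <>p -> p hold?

{s, u, v}

s: <>p is F, p is F. ✓
t: <>p is T, p is F. ✗
u: <>p is F, p is T. ✓
v: <>p is F, p is F. ✓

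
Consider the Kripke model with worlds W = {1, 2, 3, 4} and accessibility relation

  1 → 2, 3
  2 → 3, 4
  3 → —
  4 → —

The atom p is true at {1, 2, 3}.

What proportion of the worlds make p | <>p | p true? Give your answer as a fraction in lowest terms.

3/4

1: p | <>p is T, p is T. ✓
2: p | <>p is T, p is T. ✓
3: p | <>p is T, p is T. ✓
4: p | <>p is F, p is F. ✗
That's 3 of 4 worlds, so 3/4.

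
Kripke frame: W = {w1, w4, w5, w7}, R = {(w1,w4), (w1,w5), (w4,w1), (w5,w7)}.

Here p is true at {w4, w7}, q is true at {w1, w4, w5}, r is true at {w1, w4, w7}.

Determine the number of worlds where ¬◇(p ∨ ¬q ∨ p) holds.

w1: ◇(p ∨ ¬q ∨ p) is T. ✗
w4: ◇(p ∨ ¬q ∨ p) is F. ✓
w5: ◇(p ∨ ¬q ∨ p) is T. ✗
w7: ◇(p ∨ ¬q ∨ p) is F. ✓
Satisfying worlds: {w4, w7}.

2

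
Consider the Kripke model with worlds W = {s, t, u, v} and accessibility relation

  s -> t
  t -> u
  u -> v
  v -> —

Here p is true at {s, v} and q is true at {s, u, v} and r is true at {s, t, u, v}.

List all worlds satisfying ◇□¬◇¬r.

{s, t, u}

s: successors {t}; □¬◇¬r there: t:T. ✓
t: successors {u}; □¬◇¬r there: u:T. ✓
u: successors {v}; □¬◇¬r there: v:T. ✓
v: no successors, so ◇□¬◇¬r fails. ✗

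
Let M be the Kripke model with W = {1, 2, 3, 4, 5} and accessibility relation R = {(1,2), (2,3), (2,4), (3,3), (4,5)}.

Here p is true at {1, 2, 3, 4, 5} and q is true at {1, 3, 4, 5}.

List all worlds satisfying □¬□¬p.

1: successors {2}; ¬□¬p there: 2:T. ✓
2: successors {3, 4}; ¬□¬p there: 3:T, 4:T. ✓
3: successors {3}; ¬□¬p there: 3:T. ✓
4: successors {5}; ¬□¬p there: 5:F. ✗
5: no successors, so □¬□¬p holds vacuously. ✓

{1, 2, 3, 5}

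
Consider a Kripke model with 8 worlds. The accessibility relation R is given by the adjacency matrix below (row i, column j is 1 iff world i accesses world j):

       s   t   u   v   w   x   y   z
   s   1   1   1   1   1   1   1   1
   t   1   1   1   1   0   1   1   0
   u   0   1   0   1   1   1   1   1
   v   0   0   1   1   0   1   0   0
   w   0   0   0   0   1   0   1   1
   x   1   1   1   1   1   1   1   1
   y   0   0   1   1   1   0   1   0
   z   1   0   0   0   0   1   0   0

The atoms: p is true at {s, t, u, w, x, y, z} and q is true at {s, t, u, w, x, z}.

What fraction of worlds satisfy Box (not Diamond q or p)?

1/4

s: successors {s, t, u, v, w, x, y, z}; not Diamond q or p there: s:T, t:T, u:T, v:F, w:T, x:T, y:T, z:T. ✗
t: successors {s, t, u, v, x, y}; not Diamond q or p there: s:T, t:T, u:T, v:F, x:T, y:T. ✗
u: successors {t, v, w, x, y, z}; not Diamond q or p there: t:T, v:F, w:T, x:T, y:T, z:T. ✗
v: successors {u, v, x}; not Diamond q or p there: u:T, v:F, x:T. ✗
w: successors {w, y, z}; not Diamond q or p there: w:T, y:T, z:T. ✓
x: successors {s, t, u, v, w, x, y, z}; not Diamond q or p there: s:T, t:T, u:T, v:F, w:T, x:T, y:T, z:T. ✗
y: successors {u, v, w, y}; not Diamond q or p there: u:T, v:F, w:T, y:T. ✗
z: successors {s, x}; not Diamond q or p there: s:T, x:T. ✓
That's 2 of 8 worlds, so 2/8 = 1/4.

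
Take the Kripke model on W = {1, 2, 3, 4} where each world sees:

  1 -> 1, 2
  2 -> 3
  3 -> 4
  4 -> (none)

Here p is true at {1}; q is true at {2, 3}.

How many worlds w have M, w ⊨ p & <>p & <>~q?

1: p & <>p is T, <>~q is T. ✓
2: p & <>p is F, <>~q is F. ✗
3: p & <>p is F, <>~q is T. ✗
4: p & <>p is F, <>~q is F. ✗
Satisfying worlds: {1}.

1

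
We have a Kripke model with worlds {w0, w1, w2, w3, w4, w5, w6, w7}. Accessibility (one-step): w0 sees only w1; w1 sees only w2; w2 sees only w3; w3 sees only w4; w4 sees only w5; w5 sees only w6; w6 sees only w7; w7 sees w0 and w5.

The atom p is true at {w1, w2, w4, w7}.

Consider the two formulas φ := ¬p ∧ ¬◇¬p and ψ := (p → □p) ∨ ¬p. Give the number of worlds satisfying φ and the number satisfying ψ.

For ¬p ∧ ¬◇¬p:
w0: ¬p is T, ¬◇¬p is T. ✓
w1: ¬p is F, ¬◇¬p is T. ✗
w2: ¬p is F, ¬◇¬p is F. ✗
w3: ¬p is T, ¬◇¬p is T. ✓
w4: ¬p is F, ¬◇¬p is F. ✗
w5: ¬p is T, ¬◇¬p is F. ✗
w6: ¬p is T, ¬◇¬p is T. ✓
w7: ¬p is F, ¬◇¬p is F. ✗
— 3 worlds.
For (p → □p) ∨ ¬p:
w0: p → □p is T, ¬p is T. ✓
w1: p → □p is T, ¬p is F. ✓
w2: p → □p is F, ¬p is F. ✗
w3: p → □p is T, ¬p is T. ✓
w4: p → □p is F, ¬p is F. ✗
w5: p → □p is T, ¬p is T. ✓
w6: p → □p is T, ¬p is T. ✓
w7: p → □p is F, ¬p is F. ✗
— 5 worlds.

3 and 5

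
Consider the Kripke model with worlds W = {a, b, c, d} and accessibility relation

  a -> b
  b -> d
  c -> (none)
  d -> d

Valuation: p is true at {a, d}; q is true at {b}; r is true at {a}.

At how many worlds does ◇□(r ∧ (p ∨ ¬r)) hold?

a: successors {b}; □(r ∧ (p ∨ ¬r)) there: b:F. ✗
b: successors {d}; □(r ∧ (p ∨ ¬r)) there: d:F. ✗
c: no successors, so ◇□(r ∧ (p ∨ ¬r)) fails. ✗
d: successors {d}; □(r ∧ (p ∨ ¬r)) there: d:F. ✗
Satisfying worlds: ∅.

0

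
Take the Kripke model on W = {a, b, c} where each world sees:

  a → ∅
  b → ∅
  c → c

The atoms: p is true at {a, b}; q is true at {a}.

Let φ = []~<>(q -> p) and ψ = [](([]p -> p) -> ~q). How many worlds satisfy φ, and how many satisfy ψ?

2 and 3

For []~<>(q -> p):
a: no successors, so []~<>(q -> p) holds vacuously. ✓
b: no successors, so []~<>(q -> p) holds vacuously. ✓
c: successors {c}; ~<>(q -> p) there: c:F. ✗
— 2 worlds.
For [](([]p -> p) -> ~q):
a: no successors, so [](([]p -> p) -> ~q) holds vacuously. ✓
b: no successors, so [](([]p -> p) -> ~q) holds vacuously. ✓
c: successors {c}; ([]p -> p) -> ~q there: c:T. ✓
— 3 worlds.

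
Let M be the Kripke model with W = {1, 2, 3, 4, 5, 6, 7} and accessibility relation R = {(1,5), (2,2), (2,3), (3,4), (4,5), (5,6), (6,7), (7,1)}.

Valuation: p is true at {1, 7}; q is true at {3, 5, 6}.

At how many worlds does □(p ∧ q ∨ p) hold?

2

1: successors {5}; p ∧ q ∨ p there: 5:F. ✗
2: successors {2, 3}; p ∧ q ∨ p there: 2:F, 3:F. ✗
3: successors {4}; p ∧ q ∨ p there: 4:F. ✗
4: successors {5}; p ∧ q ∨ p there: 5:F. ✗
5: successors {6}; p ∧ q ∨ p there: 6:F. ✗
6: successors {7}; p ∧ q ∨ p there: 7:T. ✓
7: successors {1}; p ∧ q ∨ p there: 1:T. ✓
Satisfying worlds: {6, 7}.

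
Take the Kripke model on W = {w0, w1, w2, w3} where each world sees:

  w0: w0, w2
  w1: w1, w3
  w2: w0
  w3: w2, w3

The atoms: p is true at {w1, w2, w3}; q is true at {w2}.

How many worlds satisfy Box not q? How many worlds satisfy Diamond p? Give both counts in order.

For Box not q:
w0: successors {w0, w2}; not q there: w0:T, w2:F. ✗
w1: successors {w1, w3}; not q there: w1:T, w3:T. ✓
w2: successors {w0}; not q there: w0:T. ✓
w3: successors {w2, w3}; not q there: w2:F, w3:T. ✗
— 2 worlds.
For Diamond p:
w0: successors {w0, w2}; p there: w0:F, w2:T. ✓
w1: successors {w1, w3}; p there: w1:T, w3:T. ✓
w2: successors {w0}; p there: w0:F. ✗
w3: successors {w2, w3}; p there: w2:T, w3:T. ✓
— 3 worlds.

2 and 3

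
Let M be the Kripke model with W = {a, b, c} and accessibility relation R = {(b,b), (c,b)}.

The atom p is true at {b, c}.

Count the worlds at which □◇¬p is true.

1

a: no successors, so □◇¬p holds vacuously. ✓
b: successors {b}; ◇¬p there: b:F. ✗
c: successors {b}; ◇¬p there: b:F. ✗
Satisfying worlds: {a}.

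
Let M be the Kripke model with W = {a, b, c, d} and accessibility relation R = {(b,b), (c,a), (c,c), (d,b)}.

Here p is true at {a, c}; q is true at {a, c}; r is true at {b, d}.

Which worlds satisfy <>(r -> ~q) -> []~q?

{a, b, d}

a: <>(r -> ~q) is F, []~q is T. ✓
b: <>(r -> ~q) is T, []~q is T. ✓
c: <>(r -> ~q) is T, []~q is F. ✗
d: <>(r -> ~q) is T, []~q is T. ✓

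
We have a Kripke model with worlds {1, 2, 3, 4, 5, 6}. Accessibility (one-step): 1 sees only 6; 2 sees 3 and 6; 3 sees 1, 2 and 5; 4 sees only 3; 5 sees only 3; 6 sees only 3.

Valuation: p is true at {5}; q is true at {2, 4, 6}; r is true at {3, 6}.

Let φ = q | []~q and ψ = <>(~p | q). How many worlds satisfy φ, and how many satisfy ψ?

For q | []~q:
1: q is F, []~q is F. ✗
2: q is T, []~q is F. ✓
3: q is F, []~q is F. ✗
4: q is T, []~q is T. ✓
5: q is F, []~q is T. ✓
6: q is T, []~q is T. ✓
— 4 worlds.
For <>(~p | q):
1: successors {6}; ~p | q there: 6:T. ✓
2: successors {3, 6}; ~p | q there: 3:T, 6:T. ✓
3: successors {1, 2, 5}; ~p | q there: 1:T, 2:T, 5:F. ✓
4: successors {3}; ~p | q there: 3:T. ✓
5: successors {3}; ~p | q there: 3:T. ✓
6: successors {3}; ~p | q there: 3:T. ✓
— 6 worlds.

4 and 6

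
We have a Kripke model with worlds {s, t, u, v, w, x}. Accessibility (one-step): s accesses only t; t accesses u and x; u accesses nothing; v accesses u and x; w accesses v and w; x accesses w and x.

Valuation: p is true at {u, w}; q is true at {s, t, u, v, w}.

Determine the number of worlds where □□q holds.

1

s: successors {t}; □q there: t:F. ✗
t: successors {u, x}; □q there: u:T, x:F. ✗
u: no successors, so □□q holds vacuously. ✓
v: successors {u, x}; □q there: u:T, x:F. ✗
w: successors {v, w}; □q there: v:F, w:T. ✗
x: successors {w, x}; □q there: w:T, x:F. ✗
Satisfying worlds: {u}.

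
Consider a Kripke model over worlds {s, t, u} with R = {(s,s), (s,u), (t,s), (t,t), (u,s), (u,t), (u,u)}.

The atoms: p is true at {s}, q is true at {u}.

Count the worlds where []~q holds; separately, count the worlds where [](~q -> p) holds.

1 and 1

For []~q:
s: successors {s, u}; ~q there: s:T, u:F. ✗
t: successors {s, t}; ~q there: s:T, t:T. ✓
u: successors {s, t, u}; ~q there: s:T, t:T, u:F. ✗
— 1 world.
For [](~q -> p):
s: successors {s, u}; ~q -> p there: s:T, u:T. ✓
t: successors {s, t}; ~q -> p there: s:T, t:F. ✗
u: successors {s, t, u}; ~q -> p there: s:T, t:F, u:T. ✗
— 1 world.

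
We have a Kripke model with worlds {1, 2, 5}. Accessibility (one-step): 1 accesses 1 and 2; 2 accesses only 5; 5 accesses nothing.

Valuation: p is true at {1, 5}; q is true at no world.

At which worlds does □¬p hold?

1: successors {1, 2}; ¬p there: 1:F, 2:T. ✗
2: successors {5}; ¬p there: 5:F. ✗
5: no successors, so □¬p holds vacuously. ✓

{5}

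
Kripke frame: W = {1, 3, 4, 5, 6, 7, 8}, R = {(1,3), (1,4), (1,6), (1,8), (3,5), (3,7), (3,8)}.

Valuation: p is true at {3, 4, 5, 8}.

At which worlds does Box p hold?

1: successors {3, 4, 6, 8}; p there: 3:T, 4:T, 6:F, 8:T. ✗
3: successors {5, 7, 8}; p there: 5:T, 7:F, 8:T. ✗
4: no successors, so Box p holds vacuously. ✓
5: no successors, so Box p holds vacuously. ✓
6: no successors, so Box p holds vacuously. ✓
7: no successors, so Box p holds vacuously. ✓
8: no successors, so Box p holds vacuously. ✓

{4, 5, 6, 7, 8}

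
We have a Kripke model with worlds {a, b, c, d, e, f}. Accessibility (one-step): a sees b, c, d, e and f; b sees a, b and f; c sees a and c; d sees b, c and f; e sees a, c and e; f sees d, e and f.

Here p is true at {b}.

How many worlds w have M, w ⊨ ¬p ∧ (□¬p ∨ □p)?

3

a: ¬p is T, □¬p ∨ □p is F. ✗
b: ¬p is F, □¬p ∨ □p is F. ✗
c: ¬p is T, □¬p ∨ □p is T. ✓
d: ¬p is T, □¬p ∨ □p is F. ✗
e: ¬p is T, □¬p ∨ □p is T. ✓
f: ¬p is T, □¬p ∨ □p is T. ✓
Satisfying worlds: {c, e, f}.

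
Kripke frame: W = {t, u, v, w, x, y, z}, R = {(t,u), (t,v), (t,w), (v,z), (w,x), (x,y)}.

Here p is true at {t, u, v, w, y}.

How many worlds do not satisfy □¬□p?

t: successors {u, v, w}; ¬□p there: u:F, v:T, w:T. ✗
u: no successors, so □¬□p holds vacuously. ✓
v: successors {z}; ¬□p there: z:F. ✗
w: successors {x}; ¬□p there: x:F. ✗
x: successors {y}; ¬□p there: y:F. ✗
y: no successors, so □¬□p holds vacuously. ✓
z: no successors, so □¬□p holds vacuously. ✓
Satisfying worlds: {u, y, z}.
So □¬□p fails at the other 4 worlds.

4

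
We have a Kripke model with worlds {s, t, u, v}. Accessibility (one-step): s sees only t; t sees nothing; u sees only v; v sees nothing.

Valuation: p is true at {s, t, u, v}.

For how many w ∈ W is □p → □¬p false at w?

s: □p is T, □¬p is F. ✗
t: □p is T, □¬p is T. ✓
u: □p is T, □¬p is F. ✗
v: □p is T, □¬p is T. ✓
Satisfying worlds: {t, v}.
So □p → □¬p fails at the other 2 worlds.

2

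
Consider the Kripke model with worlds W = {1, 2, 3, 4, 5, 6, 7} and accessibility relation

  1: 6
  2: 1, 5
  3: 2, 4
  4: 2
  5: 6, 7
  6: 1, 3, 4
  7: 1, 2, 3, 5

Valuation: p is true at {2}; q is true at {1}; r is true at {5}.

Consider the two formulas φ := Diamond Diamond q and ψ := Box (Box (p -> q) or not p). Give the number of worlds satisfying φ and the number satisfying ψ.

5 and 7

For Diamond Diamond q:
1: successors {6}; Diamond q there: 6:T. ✓
2: successors {1, 5}; Diamond q there: 1:F, 5:F. ✗
3: successors {2, 4}; Diamond q there: 2:T, 4:F. ✓
4: successors {2}; Diamond q there: 2:T. ✓
5: successors {6, 7}; Diamond q there: 6:T, 7:T. ✓
6: successors {1, 3, 4}; Diamond q there: 1:F, 3:F, 4:F. ✗
7: successors {1, 2, 3, 5}; Diamond q there: 1:F, 2:T, 3:F, 5:F. ✓
— 5 worlds.
For Box (Box (p -> q) or not p):
1: successors {6}; Box (p -> q) or not p there: 6:T. ✓
2: successors {1, 5}; Box (p -> q) or not p there: 1:T, 5:T. ✓
3: successors {2, 4}; Box (p -> q) or not p there: 2:T, 4:T. ✓
4: successors {2}; Box (p -> q) or not p there: 2:T. ✓
5: successors {6, 7}; Box (p -> q) or not p there: 6:T, 7:T. ✓
6: successors {1, 3, 4}; Box (p -> q) or not p there: 1:T, 3:T, 4:T. ✓
7: successors {1, 2, 3, 5}; Box (p -> q) or not p there: 1:T, 2:T, 3:T, 5:T. ✓
— 7 worlds.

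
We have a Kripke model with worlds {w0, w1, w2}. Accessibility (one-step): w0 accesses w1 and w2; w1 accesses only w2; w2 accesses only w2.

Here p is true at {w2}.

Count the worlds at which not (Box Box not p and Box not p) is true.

3

w0: Box Box not p and Box not p is F. ✓
w1: Box Box not p and Box not p is F. ✓
w2: Box Box not p and Box not p is F. ✓
Satisfying worlds: {w0, w1, w2}.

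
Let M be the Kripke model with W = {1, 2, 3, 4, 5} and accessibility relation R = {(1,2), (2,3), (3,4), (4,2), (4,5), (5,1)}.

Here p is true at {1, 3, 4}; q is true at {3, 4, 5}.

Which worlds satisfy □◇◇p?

{1, 3, 5}

1: successors {2}; ◇◇p there: 2:T. ✓
2: successors {3}; ◇◇p there: 3:F. ✗
3: successors {4}; ◇◇p there: 4:T. ✓
4: successors {2, 5}; ◇◇p there: 2:T, 5:F. ✗
5: successors {1}; ◇◇p there: 1:T. ✓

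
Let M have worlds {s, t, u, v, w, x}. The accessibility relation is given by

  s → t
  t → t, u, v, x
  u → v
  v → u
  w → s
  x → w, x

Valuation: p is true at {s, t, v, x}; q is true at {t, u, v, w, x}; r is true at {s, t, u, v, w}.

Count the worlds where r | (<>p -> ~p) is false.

s: r is T, <>p -> ~p is F. ✓
t: r is T, <>p -> ~p is F. ✓
u: r is T, <>p -> ~p is T. ✓
v: r is T, <>p -> ~p is T. ✓
w: r is T, <>p -> ~p is T. ✓
x: r is F, <>p -> ~p is F. ✗
Satisfying worlds: {s, t, u, v, w}.
So r | (<>p -> ~p) fails at the other 1 world.

1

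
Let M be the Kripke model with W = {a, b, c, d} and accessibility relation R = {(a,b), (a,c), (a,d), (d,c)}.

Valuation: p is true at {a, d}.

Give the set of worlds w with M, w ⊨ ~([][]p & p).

a: [][]p & p is F. ✓
b: [][]p & p is F. ✓
c: [][]p & p is F. ✓
d: [][]p & p is T. ✗

{a, b, c}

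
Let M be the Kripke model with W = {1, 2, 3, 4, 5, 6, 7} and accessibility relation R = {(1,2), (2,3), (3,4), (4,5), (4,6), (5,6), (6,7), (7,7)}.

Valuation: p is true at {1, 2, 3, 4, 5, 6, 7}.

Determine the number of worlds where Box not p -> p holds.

7

1: Box not p is F, p is T. ✓
2: Box not p is F, p is T. ✓
3: Box not p is F, p is T. ✓
4: Box not p is F, p is T. ✓
5: Box not p is F, p is T. ✓
6: Box not p is F, p is T. ✓
7: Box not p is F, p is T. ✓
Satisfying worlds: {1, 2, 3, 4, 5, 6, 7}.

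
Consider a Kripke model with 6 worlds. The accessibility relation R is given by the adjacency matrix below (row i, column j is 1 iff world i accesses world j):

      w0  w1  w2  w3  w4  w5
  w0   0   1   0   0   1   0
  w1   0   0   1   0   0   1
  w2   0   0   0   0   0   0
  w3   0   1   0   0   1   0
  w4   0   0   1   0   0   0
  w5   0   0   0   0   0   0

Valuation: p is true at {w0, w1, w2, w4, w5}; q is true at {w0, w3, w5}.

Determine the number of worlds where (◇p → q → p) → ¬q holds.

4

w0: ◇p → q → p is T, ¬q is F. ✗
w1: ◇p → q → p is T, ¬q is T. ✓
w2: ◇p → q → p is T, ¬q is T. ✓
w3: ◇p → q → p is F, ¬q is F. ✓
w4: ◇p → q → p is T, ¬q is T. ✓
w5: ◇p → q → p is T, ¬q is F. ✗
Satisfying worlds: {w1, w2, w3, w4}.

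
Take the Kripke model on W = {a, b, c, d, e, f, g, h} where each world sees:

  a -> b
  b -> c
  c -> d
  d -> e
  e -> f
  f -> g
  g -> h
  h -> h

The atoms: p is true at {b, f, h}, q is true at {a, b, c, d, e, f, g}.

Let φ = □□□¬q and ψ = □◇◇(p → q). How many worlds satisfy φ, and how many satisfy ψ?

4 and 4

For □□□¬q:
a: successors {b}; □□¬q there: b:F. ✗
b: successors {c}; □□¬q there: c:F. ✗
c: successors {d}; □□¬q there: d:F. ✗
d: successors {e}; □□¬q there: e:F. ✗
e: successors {f}; □□¬q there: f:T. ✓
f: successors {g}; □□¬q there: g:T. ✓
g: successors {h}; □□¬q there: h:T. ✓
h: successors {h}; □□¬q there: h:T. ✓
— 4 worlds.
For □◇◇(p → q):
a: successors {b}; ◇◇(p → q) there: b:T. ✓
b: successors {c}; ◇◇(p → q) there: c:T. ✓
c: successors {d}; ◇◇(p → q) there: d:T. ✓
d: successors {e}; ◇◇(p → q) there: e:T. ✓
e: successors {f}; ◇◇(p → q) there: f:F. ✗
f: successors {g}; ◇◇(p → q) there: g:F. ✗
g: successors {h}; ◇◇(p → q) there: h:F. ✗
h: successors {h}; ◇◇(p → q) there: h:F. ✗
— 4 worlds.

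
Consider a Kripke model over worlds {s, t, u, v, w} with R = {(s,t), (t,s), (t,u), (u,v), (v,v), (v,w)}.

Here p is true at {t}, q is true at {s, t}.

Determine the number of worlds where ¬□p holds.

s: □p is T. ✗
t: □p is F. ✓
u: □p is F. ✓
v: □p is F. ✓
w: □p is T. ✗
Satisfying worlds: {t, u, v}.

3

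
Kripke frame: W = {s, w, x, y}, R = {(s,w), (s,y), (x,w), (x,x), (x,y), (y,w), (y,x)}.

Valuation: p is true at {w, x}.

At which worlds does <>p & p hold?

s: <>p is T, p is F. ✗
w: <>p is F, p is T. ✗
x: <>p is T, p is T. ✓
y: <>p is T, p is F. ✗

{x}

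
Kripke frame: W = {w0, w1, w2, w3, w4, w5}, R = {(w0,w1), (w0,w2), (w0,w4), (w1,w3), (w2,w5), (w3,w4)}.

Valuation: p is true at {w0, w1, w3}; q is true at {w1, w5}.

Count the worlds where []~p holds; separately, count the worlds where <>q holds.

For []~p:
w0: successors {w1, w2, w4}; ~p there: w1:F, w2:T, w4:T. ✗
w1: successors {w3}; ~p there: w3:F. ✗
w2: successors {w5}; ~p there: w5:T. ✓
w3: successors {w4}; ~p there: w4:T. ✓
w4: no successors, so []~p holds vacuously. ✓
w5: no successors, so []~p holds vacuously. ✓
— 4 worlds.
For <>q:
w0: successors {w1, w2, w4}; q there: w1:T, w2:F, w4:F. ✓
w1: successors {w3}; q there: w3:F. ✗
w2: successors {w5}; q there: w5:T. ✓
w3: successors {w4}; q there: w4:F. ✗
w4: no successors, so <>q fails. ✗
w5: no successors, so <>q fails. ✗
— 2 worlds.

4 and 2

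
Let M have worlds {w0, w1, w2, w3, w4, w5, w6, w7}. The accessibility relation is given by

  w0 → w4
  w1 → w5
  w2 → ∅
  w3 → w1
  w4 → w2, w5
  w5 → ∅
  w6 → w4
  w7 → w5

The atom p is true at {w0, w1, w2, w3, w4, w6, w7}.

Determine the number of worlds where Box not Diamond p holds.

w0: successors {w4}; not Diamond p there: w4:F. ✗
w1: successors {w5}; not Diamond p there: w5:T. ✓
w2: no successors, so Box not Diamond p holds vacuously. ✓
w3: successors {w1}; not Diamond p there: w1:T. ✓
w4: successors {w2, w5}; not Diamond p there: w2:T, w5:T. ✓
w5: no successors, so Box not Diamond p holds vacuously. ✓
w6: successors {w4}; not Diamond p there: w4:F. ✗
w7: successors {w5}; not Diamond p there: w5:T. ✓
Satisfying worlds: {w1, w2, w3, w4, w5, w7}.

6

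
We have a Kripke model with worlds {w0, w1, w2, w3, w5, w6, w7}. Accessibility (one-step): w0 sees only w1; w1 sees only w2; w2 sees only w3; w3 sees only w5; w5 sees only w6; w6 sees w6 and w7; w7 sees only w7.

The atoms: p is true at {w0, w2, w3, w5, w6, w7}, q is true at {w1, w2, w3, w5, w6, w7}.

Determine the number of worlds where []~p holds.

w0: successors {w1}; ~p there: w1:T. ✓
w1: successors {w2}; ~p there: w2:F. ✗
w2: successors {w3}; ~p there: w3:F. ✗
w3: successors {w5}; ~p there: w5:F. ✗
w5: successors {w6}; ~p there: w6:F. ✗
w6: successors {w6, w7}; ~p there: w6:F, w7:F. ✗
w7: successors {w7}; ~p there: w7:F. ✗
Satisfying worlds: {w0}.

1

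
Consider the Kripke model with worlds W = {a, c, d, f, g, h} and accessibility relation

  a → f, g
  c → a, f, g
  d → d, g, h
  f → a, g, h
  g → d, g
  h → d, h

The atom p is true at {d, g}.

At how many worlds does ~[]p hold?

5

a: []p is F. ✓
c: []p is F. ✓
d: []p is F. ✓
f: []p is F. ✓
g: []p is T. ✗
h: []p is F. ✓
Satisfying worlds: {a, c, d, f, h}.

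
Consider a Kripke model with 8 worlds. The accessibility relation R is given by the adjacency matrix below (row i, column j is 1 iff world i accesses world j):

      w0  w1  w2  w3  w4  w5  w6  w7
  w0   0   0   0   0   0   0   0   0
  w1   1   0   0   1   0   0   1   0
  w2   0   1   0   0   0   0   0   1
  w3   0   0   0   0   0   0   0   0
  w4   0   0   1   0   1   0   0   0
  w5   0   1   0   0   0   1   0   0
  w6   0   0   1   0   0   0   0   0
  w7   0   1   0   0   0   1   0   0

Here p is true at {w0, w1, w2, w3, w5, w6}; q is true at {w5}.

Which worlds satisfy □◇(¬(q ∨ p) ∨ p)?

{w0, w2, w3, w4, w5, w6, w7}

w0: no successors, so □◇(¬(q ∨ p) ∨ p) holds vacuously. ✓
w1: successors {w0, w3, w6}; ◇(¬(q ∨ p) ∨ p) there: w0:F, w3:F, w6:T. ✗
w2: successors {w1, w7}; ◇(¬(q ∨ p) ∨ p) there: w1:T, w7:T. ✓
w3: no successors, so □◇(¬(q ∨ p) ∨ p) holds vacuously. ✓
w4: successors {w2, w4}; ◇(¬(q ∨ p) ∨ p) there: w2:T, w4:T. ✓
w5: successors {w1, w5}; ◇(¬(q ∨ p) ∨ p) there: w1:T, w5:T. ✓
w6: successors {w2}; ◇(¬(q ∨ p) ∨ p) there: w2:T. ✓
w7: successors {w1, w5}; ◇(¬(q ∨ p) ∨ p) there: w1:T, w5:T. ✓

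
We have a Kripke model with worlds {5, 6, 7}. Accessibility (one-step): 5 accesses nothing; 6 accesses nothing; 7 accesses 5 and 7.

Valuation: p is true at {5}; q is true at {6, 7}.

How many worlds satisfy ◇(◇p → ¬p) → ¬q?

2

5: ◇(◇p → ¬p) is F, ¬q is T. ✓
6: ◇(◇p → ¬p) is F, ¬q is F. ✓
7: ◇(◇p → ¬p) is T, ¬q is F. ✗
Satisfying worlds: {5, 6}.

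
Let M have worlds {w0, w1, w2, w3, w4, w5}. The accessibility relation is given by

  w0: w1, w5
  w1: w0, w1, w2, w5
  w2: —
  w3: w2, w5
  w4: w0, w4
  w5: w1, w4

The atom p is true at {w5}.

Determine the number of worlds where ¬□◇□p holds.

w0: □◇□p is F. ✓
w1: □◇□p is F. ✓
w2: □◇□p is T. ✗
w3: □◇□p is F. ✓
w4: □◇□p is F. ✓
w5: □◇□p is F. ✓
Satisfying worlds: {w0, w1, w3, w4, w5}.

5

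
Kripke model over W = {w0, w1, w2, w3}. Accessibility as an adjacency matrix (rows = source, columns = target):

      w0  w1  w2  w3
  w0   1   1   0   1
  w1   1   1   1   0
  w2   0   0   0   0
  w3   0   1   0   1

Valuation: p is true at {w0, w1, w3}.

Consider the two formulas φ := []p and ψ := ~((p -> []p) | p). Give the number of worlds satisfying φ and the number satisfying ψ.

3 and 0

For []p:
w0: successors {w0, w1, w3}; p there: w0:T, w1:T, w3:T. ✓
w1: successors {w0, w1, w2}; p there: w0:T, w1:T, w2:F. ✗
w2: no successors, so []p holds vacuously. ✓
w3: successors {w1, w3}; p there: w1:T, w3:T. ✓
— 3 worlds.
For ~((p -> []p) | p):
w0: (p -> []p) | p is T. ✗
w1: (p -> []p) | p is T. ✗
w2: (p -> []p) | p is T. ✗
w3: (p -> []p) | p is T. ✗
— 0 worlds.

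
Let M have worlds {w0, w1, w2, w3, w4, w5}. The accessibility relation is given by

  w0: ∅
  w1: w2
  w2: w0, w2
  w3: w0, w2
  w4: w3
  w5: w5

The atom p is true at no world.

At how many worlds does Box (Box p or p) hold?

w0: no successors, so Box (Box p or p) holds vacuously. ✓
w1: successors {w2}; Box p or p there: w2:F. ✗
w2: successors {w0, w2}; Box p or p there: w0:T, w2:F. ✗
w3: successors {w0, w2}; Box p or p there: w0:T, w2:F. ✗
w4: successors {w3}; Box p or p there: w3:F. ✗
w5: successors {w5}; Box p or p there: w5:F. ✗
Satisfying worlds: {w0}.

1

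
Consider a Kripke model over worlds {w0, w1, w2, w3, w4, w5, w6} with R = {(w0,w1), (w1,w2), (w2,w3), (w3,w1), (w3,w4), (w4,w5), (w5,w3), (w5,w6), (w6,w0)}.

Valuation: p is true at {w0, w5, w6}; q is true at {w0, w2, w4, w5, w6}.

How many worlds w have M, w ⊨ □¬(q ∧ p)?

w0: successors {w1}; ¬(q ∧ p) there: w1:T. ✓
w1: successors {w2}; ¬(q ∧ p) there: w2:T. ✓
w2: successors {w3}; ¬(q ∧ p) there: w3:T. ✓
w3: successors {w1, w4}; ¬(q ∧ p) there: w1:T, w4:T. ✓
w4: successors {w5}; ¬(q ∧ p) there: w5:F. ✗
w5: successors {w3, w6}; ¬(q ∧ p) there: w3:T, w6:F. ✗
w6: successors {w0}; ¬(q ∧ p) there: w0:F. ✗
Satisfying worlds: {w0, w1, w2, w3}.

4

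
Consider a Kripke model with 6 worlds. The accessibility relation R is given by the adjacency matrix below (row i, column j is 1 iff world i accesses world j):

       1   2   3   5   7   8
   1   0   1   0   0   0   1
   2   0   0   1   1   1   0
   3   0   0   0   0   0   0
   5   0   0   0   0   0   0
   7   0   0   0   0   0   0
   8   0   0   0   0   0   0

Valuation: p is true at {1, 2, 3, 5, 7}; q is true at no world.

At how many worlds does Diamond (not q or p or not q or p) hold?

2

1: successors {2, 8}; not q or p or not q or p there: 2:T, 8:T. ✓
2: successors {3, 5, 7}; not q or p or not q or p there: 3:T, 5:T, 7:T. ✓
3: no successors, so Diamond (not q or p or not q or p) fails. ✗
5: no successors, so Diamond (not q or p or not q or p) fails. ✗
7: no successors, so Diamond (not q or p or not q or p) fails. ✗
8: no successors, so Diamond (not q or p or not q or p) fails. ✗
Satisfying worlds: {1, 2}.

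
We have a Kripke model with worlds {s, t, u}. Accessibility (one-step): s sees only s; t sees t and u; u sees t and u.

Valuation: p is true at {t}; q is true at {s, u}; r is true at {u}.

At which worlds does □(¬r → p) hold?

{t, u}

s: successors {s}; ¬r → p there: s:F. ✗
t: successors {t, u}; ¬r → p there: t:T, u:T. ✓
u: successors {t, u}; ¬r → p there: t:T, u:T. ✓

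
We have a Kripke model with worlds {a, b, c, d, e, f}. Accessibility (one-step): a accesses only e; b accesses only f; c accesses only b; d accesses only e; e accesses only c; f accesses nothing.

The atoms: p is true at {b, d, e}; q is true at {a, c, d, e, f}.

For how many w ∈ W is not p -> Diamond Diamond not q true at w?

a: not p is T, Diamond Diamond not q is F. ✗
b: not p is F, Diamond Diamond not q is F. ✓
c: not p is T, Diamond Diamond not q is F. ✗
d: not p is F, Diamond Diamond not q is F. ✓
e: not p is F, Diamond Diamond not q is T. ✓
f: not p is T, Diamond Diamond not q is F. ✗
Satisfying worlds: {b, d, e}.

3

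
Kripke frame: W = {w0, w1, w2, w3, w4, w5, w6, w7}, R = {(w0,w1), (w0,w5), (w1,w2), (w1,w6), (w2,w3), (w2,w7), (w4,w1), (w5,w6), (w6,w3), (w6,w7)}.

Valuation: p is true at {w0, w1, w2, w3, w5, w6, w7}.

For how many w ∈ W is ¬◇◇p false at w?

4

w0: ◇◇p is T. ✗
w1: ◇◇p is T. ✗
w2: ◇◇p is F. ✓
w3: ◇◇p is F. ✓
w4: ◇◇p is T. ✗
w5: ◇◇p is T. ✗
w6: ◇◇p is F. ✓
w7: ◇◇p is F. ✓
Satisfying worlds: {w2, w3, w6, w7}.
So ¬◇◇p fails at the other 4 worlds.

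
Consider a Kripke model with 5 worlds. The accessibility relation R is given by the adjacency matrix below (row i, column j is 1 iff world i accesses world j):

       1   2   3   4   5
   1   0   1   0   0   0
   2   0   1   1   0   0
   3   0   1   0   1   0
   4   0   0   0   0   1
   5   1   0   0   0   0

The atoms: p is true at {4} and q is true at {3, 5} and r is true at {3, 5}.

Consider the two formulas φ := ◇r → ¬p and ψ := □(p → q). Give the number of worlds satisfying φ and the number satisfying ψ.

4 and 4

For ◇r → ¬p:
1: ◇r is F, ¬p is T. ✓
2: ◇r is T, ¬p is T. ✓
3: ◇r is F, ¬p is T. ✓
4: ◇r is T, ¬p is F. ✗
5: ◇r is F, ¬p is T. ✓
— 4 worlds.
For □(p → q):
1: successors {2}; p → q there: 2:T. ✓
2: successors {2, 3}; p → q there: 2:T, 3:T. ✓
3: successors {2, 4}; p → q there: 2:T, 4:F. ✗
4: successors {5}; p → q there: 5:T. ✓
5: successors {1}; p → q there: 1:T. ✓
— 4 worlds.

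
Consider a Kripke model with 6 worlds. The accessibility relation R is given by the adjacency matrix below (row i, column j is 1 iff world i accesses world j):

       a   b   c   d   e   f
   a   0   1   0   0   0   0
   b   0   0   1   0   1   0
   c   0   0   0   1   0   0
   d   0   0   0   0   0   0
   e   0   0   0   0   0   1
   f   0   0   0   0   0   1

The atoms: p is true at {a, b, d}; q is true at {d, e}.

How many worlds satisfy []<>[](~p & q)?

a: successors {b}; <>[](~p & q) there: b:F. ✗
b: successors {c, e}; <>[](~p & q) there: c:T, e:F. ✗
c: successors {d}; <>[](~p & q) there: d:F. ✗
d: no successors, so []<>[](~p & q) holds vacuously. ✓
e: successors {f}; <>[](~p & q) there: f:F. ✗
f: successors {f}; <>[](~p & q) there: f:F. ✗
Satisfying worlds: {d}.

1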